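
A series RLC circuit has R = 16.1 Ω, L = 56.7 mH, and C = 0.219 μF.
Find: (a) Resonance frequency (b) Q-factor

Step 1 — Resonance condition Im(Z)=0 gives ω₀ = 1/√(LC).
Step 2 — ω₀ = 1/√(0.0567·2.19e-07) = 8974 rad/s.
Step 3 — f₀ = ω₀/(2π) = 1428 Hz.
Step 4 — Series Q: Q = ω₀L/R = 8974·0.0567/16.1 = 31.6.

(a) f₀ = 1428 Hz  (b) Q = 31.6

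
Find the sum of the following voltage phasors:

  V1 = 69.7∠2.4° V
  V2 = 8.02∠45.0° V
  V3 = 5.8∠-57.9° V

Step 1 — Convert each phasor to rectangular form:
  V1 = 69.7·(cos(2.4°) + j·sin(2.4°)) = 69.64 + j2.919 V
  V2 = 8.02·(cos(45.0°) + j·sin(45.0°)) = 5.671 + j5.671 V
  V3 = 5.8·(cos(-57.9°) + j·sin(-57.9°)) = 3.082 - j4.913 V
Step 2 — Sum components: V_total = 78.39 + j3.676 V.
Step 3 — Convert to polar: |V_total| = 78.48 V, ∠V_total = 2.7°.

V_total = 78.48∠2.7° V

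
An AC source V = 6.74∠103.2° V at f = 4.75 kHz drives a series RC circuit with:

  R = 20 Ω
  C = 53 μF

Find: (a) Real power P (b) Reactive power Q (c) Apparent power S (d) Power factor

Step 1 — Angular frequency: ω = 2π·f = 2π·4750 = 2.985e+04 rad/s.
Step 2 — Component impedances:
  R: Z = R = 20 Ω
  C: Z = 1/(jωC) = -j/(ω·C) = 0 - j0.6322 Ω
Step 3 — Series combination: Z_total = R + C = 20 - j0.6322 Ω = 20.01∠-1.8° Ω.
Step 4 — Source phasor: V = 6.74∠103.2° V = -1.539 + j6.562 V.
Step 5 — Current: I = V / Z = -0.08724 + j0.3253 A = 0.3368∠105.0° A.
Step 6 — Complex power: S = V·I* = 2.269 - j0.07173 VA.
Step 7 — Real power: P = Re(S) = 2.269 W.
Step 8 — Reactive power: Q = Im(S) = -0.07173 VAR.
Step 9 — Apparent power: |S| = 2.27 VA.
Step 10 — Power factor: PF = P/|S| = 0.9995 (leading).

(a) P = 2.269 W  (b) Q = -0.07173 VAR  (c) S = 2.27 VA  (d) PF = 0.9995 (leading)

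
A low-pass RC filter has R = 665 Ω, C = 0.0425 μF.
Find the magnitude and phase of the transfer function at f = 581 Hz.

Step 1 — Angular frequency: ω = 2π·581 = 3651 rad/s.
Step 2 — Transfer function: H(jω) = 1/(1 + jωRC).
Step 3 — Denominator: 1 + jωRC = 1 + j·3651·665·4.25e-08 = 1 + j0.1032.
Step 4 — H = 0.9895 - j0.1021.
Step 5 — Magnitude: |H| = 0.9947 (-0.0 dB); phase: φ = -5.9°.

|H| = 0.9947 (-0.0 dB), φ = -5.9°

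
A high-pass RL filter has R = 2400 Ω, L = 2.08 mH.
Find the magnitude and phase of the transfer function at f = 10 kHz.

Step 1 — Angular frequency: ω = 2π·1e+04 = 6.283e+04 rad/s.
Step 2 — Transfer function: H(jω) = jωL/(R + jωL).
Step 3 — Numerator jωL = j·130.7; denominator R + jωL = 2400 + j130.7.
Step 4 — H = 0.002957 + j0.05429.
Step 5 — Magnitude: |H| = 0.05437 (-25.3 dB); phase: φ = 86.9°.

|H| = 0.05437 (-25.3 dB), φ = 86.9°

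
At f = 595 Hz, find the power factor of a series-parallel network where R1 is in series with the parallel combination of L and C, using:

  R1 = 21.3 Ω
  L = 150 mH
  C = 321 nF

Step 1 — Angular frequency: ω = 2π·f = 2π·595 = 3738 rad/s.
Step 2 — Component impedances:
  R1: Z = R = 21.3 Ω
  L: Z = jωL = j·3738·0.15 = 0 + j560.8 Ω
  C: Z = 1/(jωC) = -j/(ω·C) = 0 - j833.3 Ω
Step 3 — Parallel branch: L || C = 1/(1/L + 1/C) = 0 + j1715 Ω.
Step 4 — Series with R1: Z_total = R1 + (L || C) = 21.3 + j1715 Ω = 1715∠89.3° Ω.
Step 5 — Power factor: PF = cos(φ) = Re(Z)/|Z| = 21.3/1715 = 0.01242.
Step 6 — Type: Im(Z) = 1715 ⇒ lagging (phase φ = 89.3°).

PF = 0.01242 (lagging, φ = 89.3°)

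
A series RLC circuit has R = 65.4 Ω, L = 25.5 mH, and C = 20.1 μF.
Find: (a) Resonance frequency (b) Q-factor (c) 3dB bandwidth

Step 1 — Resonance: ω₀ = 1/√(LC) = 1/√(0.0255·2.01e-05) = 1397 rad/s.
Step 2 — f₀ = ω₀/(2π) = 222.3 Hz.
Step 3 — Series Q: Q = ω₀L/R = 1397·0.0255/65.4 = 0.5446.
Step 4 — Bandwidth: Δω = ω₀/Q = 2565 rad/s; BW = Δω/(2π) = 408.2 Hz.

(a) f₀ = 222.3 Hz  (b) Q = 0.5446  (c) BW = 408.2 Hz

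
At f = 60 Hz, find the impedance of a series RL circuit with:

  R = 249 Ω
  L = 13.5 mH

Step 1 — Angular frequency: ω = 2π·f = 2π·60 = 377 rad/s.
Step 2 — Component impedances:
  R: Z = R = 249 Ω
  L: Z = jωL = j·377·0.0135 = 0 + j5.089 Ω
Step 3 — Series combination: Z_total = R + L = 249 + j5.089 Ω = 249.1∠1.2° Ω.

Z = 249 + j5.089 Ω = 249.1∠1.2° Ω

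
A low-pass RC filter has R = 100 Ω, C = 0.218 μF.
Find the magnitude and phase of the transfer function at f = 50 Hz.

Step 1 — Angular frequency: ω = 2π·50 = 314.2 rad/s.
Step 2 — Transfer function: H(jω) = 1/(1 + jωRC).
Step 3 — Denominator: 1 + jωRC = 1 + j·314.2·100·2.18e-07 = 1 + j0.006849.
Step 4 — H = 1 - j0.006848.
Step 5 — Magnitude: |H| = 1 (-0.0 dB); phase: φ = -0.4°.

|H| = 1 (-0.0 dB), φ = -0.4°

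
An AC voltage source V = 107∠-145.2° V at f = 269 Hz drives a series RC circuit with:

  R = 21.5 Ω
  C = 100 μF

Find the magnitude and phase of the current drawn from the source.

Step 1 — Angular frequency: ω = 2π·f = 2π·269 = 1690 rad/s.
Step 2 — Component impedances:
  R: Z = R = 21.5 Ω
  C: Z = 1/(jωC) = -j/(ω·C) = 0 - j5.917 Ω
Step 3 — Series combination: Z_total = R + C = 21.5 - j5.917 Ω = 22.3∠-15.4° Ω.
Step 4 — Source phasor: V = 107∠-145.2° V = -87.86 - j61.07 V.
Step 5 — Ohm's law: I = V / Z_total = (-87.86 - j61.07) / (21.5 - j5.917) = -3.072 - j3.686 A.
Step 6 — Convert to polar: |I| = 4.798 A, ∠I = -129.8°.

I = 4.798∠-129.8° A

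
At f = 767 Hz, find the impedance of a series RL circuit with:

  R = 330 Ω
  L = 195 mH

Step 1 — Angular frequency: ω = 2π·f = 2π·767 = 4819 rad/s.
Step 2 — Component impedances:
  R: Z = R = 330 Ω
  L: Z = jωL = j·4819·0.195 = 0 + j939.7 Ω
Step 3 — Series combination: Z_total = R + L = 330 + j939.7 Ω = 996∠70.7° Ω.

Z = 330 + j939.7 Ω = 996∠70.7° Ω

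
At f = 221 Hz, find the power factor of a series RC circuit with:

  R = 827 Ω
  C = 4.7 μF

Step 1 — Angular frequency: ω = 2π·f = 2π·221 = 1389 rad/s.
Step 2 — Component impedances:
  R: Z = R = 827 Ω
  C: Z = 1/(jωC) = -j/(ω·C) = 0 - j153.2 Ω
Step 3 — Series combination: Z_total = R + C = 827 - j153.2 Ω = 841.1∠-10.5° Ω.
Step 4 — Power factor: PF = cos(φ) = Re(Z)/|Z| = 827/841.07 = 0.9833.
Step 5 — Type: Im(Z) = -153.2 ⇒ leading (phase φ = -10.5°).

PF = 0.9833 (leading, φ = -10.5°)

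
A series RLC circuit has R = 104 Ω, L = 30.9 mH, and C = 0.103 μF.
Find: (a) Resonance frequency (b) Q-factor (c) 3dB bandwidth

Step 1 — Resonance condition Im(Z)=0 gives ω₀ = 1/√(LC).
Step 2 — ω₀ = 1/√(0.0309·1.03e-07) = 1.773e+04 rad/s.
Step 3 — f₀ = ω₀/(2π) = 2821 Hz.
Step 4 — Series Q: Q = ω₀L/R = 1.773e+04·0.0309/104 = 5.267.
Step 5 — 3dB bandwidth: Δω = ω₀/Q = 3366 rad/s; BW = Δω/(2π) = 535.7 Hz.

(a) f₀ = 2821 Hz  (b) Q = 5.267  (c) BW = 535.7 Hz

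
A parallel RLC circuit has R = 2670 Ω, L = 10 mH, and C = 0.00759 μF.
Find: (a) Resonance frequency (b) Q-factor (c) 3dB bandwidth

Step 1 — Resonance: ω₀ = 1/√(LC) = 1/√(0.01·7.59e-09) = 1.148e+05 rad/s.
Step 2 — f₀ = ω₀/(2π) = 1.827e+04 Hz.
Step 3 — Parallel Q: Q = R/(ω₀L) = 2670/(1.148e+05·0.01) = 2.326.
Step 4 — Bandwidth: Δω = ω₀/Q = 4.935e+04 rad/s; BW = Δω/(2π) = 7854 Hz.

(a) f₀ = 1.827e+04 Hz  (b) Q = 2.326  (c) BW = 7854 Hz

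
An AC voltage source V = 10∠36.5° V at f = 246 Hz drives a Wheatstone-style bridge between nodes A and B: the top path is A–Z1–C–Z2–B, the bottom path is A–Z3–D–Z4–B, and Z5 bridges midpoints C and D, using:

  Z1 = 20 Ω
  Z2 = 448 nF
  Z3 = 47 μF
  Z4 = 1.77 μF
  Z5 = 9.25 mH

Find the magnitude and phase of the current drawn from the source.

Step 1 — Angular frequency: ω = 2π·f = 2π·246 = 1546 rad/s.
Step 2 — Component impedances:
  Z1: Z = R = 20 Ω
  Z2: Z = 1/(jωC) = -j/(ω·C) = 0 - j1444 Ω
  Z3: Z = 1/(jωC) = -j/(ω·C) = 0 - j13.77 Ω
  Z4: Z = 1/(jωC) = -j/(ω·C) = 0 - j365.5 Ω
  Z5: Z = jωL = j·1546·0.00925 = 0 + j14.3 Ω
Step 3 — Bridge requires nodal analysis (the Z5 bridge couples midpoints C and D, so the two paths cannot be reduced to a simple series/parallel combination). Setting node B to ground and injecting 1 A at node A, the 3-node admittance system at A, C, D solves to V_A = Z_AB = 5.885 - j305.1 Ω = 305.1∠-88.9° Ω.
Step 4 — Source phasor: V = 10∠36.5° V = 8.039 + j5.948 V.
Step 5 — Ohm's law: I = V / Z_total = (8.039 + j5.948) / (5.885 - j305.1) = -0.01898 + j0.02672 A.
Step 6 — Convert to polar: |I| = 0.03277 A, ∠I = 125.4°.

I = 0.03277∠125.4° A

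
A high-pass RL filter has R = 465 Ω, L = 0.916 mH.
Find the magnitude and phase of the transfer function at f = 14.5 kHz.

Step 1 — Angular frequency: ω = 2π·1.45e+04 = 9.111e+04 rad/s.
Step 2 — Transfer function: H(jω) = jωL/(R + jωL).
Step 3 — Numerator jωL = j·83.45; denominator R + jωL = 465 + j83.45.
Step 4 — H = 0.0312 + j0.1739.
Step 5 — Magnitude: |H| = 0.1766 (-15.1 dB); phase: φ = 79.8°.

|H| = 0.1766 (-15.1 dB), φ = 79.8°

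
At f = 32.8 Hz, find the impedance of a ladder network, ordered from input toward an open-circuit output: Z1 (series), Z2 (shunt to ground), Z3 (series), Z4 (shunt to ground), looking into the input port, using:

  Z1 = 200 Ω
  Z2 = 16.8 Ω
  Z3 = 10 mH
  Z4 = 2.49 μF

Step 1 — Angular frequency: ω = 2π·f = 2π·32.8 = 206.1 rad/s.
Step 2 — Component impedances:
  Z1: Z = R = 200 Ω
  Z2: Z = R = 16.8 Ω
  Z3: Z = jωL = j·206.1·0.01 = 0 + j2.061 Ω
  Z4: Z = 1/(jωC) = -j/(ω·C) = 0 - j1949 Ω
Step 3 — Ladder network (open output): work backward from the far end, alternating series and parallel combinations. Z_in = 216.8 - j0.145 Ω = 216.8∠-0.0° Ω.

Z = 216.8 - j0.145 Ω = 216.8∠-0.0° Ω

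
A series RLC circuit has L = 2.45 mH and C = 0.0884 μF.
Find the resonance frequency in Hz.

Step 1 — Resonance condition Im(Z)=0 gives ω₀ = 1/√(LC).
Step 2 — ω₀ = 1/√(0.00245·8.84e-08) = 6.795e+04 rad/s.
Step 3 — f₀ = ω₀/(2π) = 1.081e+04 Hz.

f₀ = 1.081e+04 Hz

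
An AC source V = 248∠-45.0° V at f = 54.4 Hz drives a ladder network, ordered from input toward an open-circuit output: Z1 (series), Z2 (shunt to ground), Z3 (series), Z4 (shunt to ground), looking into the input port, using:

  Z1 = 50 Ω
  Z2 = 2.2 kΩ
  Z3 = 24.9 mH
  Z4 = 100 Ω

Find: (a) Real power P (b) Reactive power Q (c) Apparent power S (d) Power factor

Step 1 — Angular frequency: ω = 2π·f = 2π·54.4 = 341.8 rad/s.
Step 2 — Component impedances:
  Z1: Z = R = 50 Ω
  Z2: Z = R = 2200 Ω
  Z3: Z = jωL = j·341.8·0.0249 = 0 + j8.511 Ω
  Z4: Z = R = 100 Ω
Step 3 — Ladder network (open output): work backward from the far end, alternating series and parallel combinations. Z_in = 145.7 + j7.787 Ω = 145.9∠3.1° Ω.
Step 4 — Source phasor: V = 248∠-45.0° V = 175.4 - j175.4 V.
Step 5 — Current: I = V / Z = 1.136 - j1.264 A = 1.7∠-48.1° A.
Step 6 — Complex power: S = V·I* = 421 + j22.5 VA.
Step 7 — Real power: P = Re(S) = 421 W.
Step 8 — Reactive power: Q = Im(S) = 22.5 VAR.
Step 9 — Apparent power: |S| = 421.6 VA.
Step 10 — Power factor: PF = P/|S| = 0.9986 (lagging).

(a) P = 421 W  (b) Q = 22.5 VAR  (c) S = 421.6 VA  (d) PF = 0.9986 (lagging)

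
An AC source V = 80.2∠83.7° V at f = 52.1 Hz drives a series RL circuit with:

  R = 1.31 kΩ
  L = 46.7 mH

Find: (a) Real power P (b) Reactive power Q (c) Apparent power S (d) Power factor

Step 1 — Angular frequency: ω = 2π·f = 2π·52.1 = 327.4 rad/s.
Step 2 — Component impedances:
  R: Z = R = 1310 Ω
  L: Z = jωL = j·327.4·0.0467 = 0 + j15.29 Ω
Step 3 — Series combination: Z_total = R + L = 1310 + j15.29 Ω = 1310∠0.7° Ω.
Step 4 — Source phasor: V = 80.2∠83.7° V = 8.801 + j79.72 V.
Step 5 — Current: I = V / Z = 0.007427 + j0.06076 A = 0.06122∠83.0° A.
Step 6 — Complex power: S = V·I* = 4.909 + j0.05729 VA.
Step 7 — Real power: P = Re(S) = 4.909 W.
Step 8 — Reactive power: Q = Im(S) = 0.05729 VAR.
Step 9 — Apparent power: |S| = 4.91 VA.
Step 10 — Power factor: PF = P/|S| = 0.9999 (lagging).

(a) P = 4.909 W  (b) Q = 0.05729 VAR  (c) S = 4.91 VA  (d) PF = 0.9999 (lagging)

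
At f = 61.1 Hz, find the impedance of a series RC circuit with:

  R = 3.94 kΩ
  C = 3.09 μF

Step 1 — Angular frequency: ω = 2π·f = 2π·61.1 = 383.9 rad/s.
Step 2 — Component impedances:
  R: Z = R = 3940 Ω
  C: Z = 1/(jωC) = -j/(ω·C) = 0 - j843 Ω
Step 3 — Series combination: Z_total = R + C = 3940 - j843 Ω = 4029∠-12.1° Ω.

Z = 3940 - j843 Ω = 4029∠-12.1° Ω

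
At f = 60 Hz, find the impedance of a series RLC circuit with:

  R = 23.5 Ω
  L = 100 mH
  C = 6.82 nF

Step 1 — Angular frequency: ω = 2π·f = 2π·60 = 377 rad/s.
Step 2 — Component impedances:
  R: Z = R = 23.5 Ω
  L: Z = jωL = j·377·0.1 = 0 + j37.7 Ω
  C: Z = 1/(jωC) = -j/(ω·C) = 0 - j3.889e+05 Ω
Step 3 — Series combination: Z_total = R + L + C = 23.5 - j3.889e+05 Ω = 3.889e+05∠-90.0° Ω.

Z = 23.5 - j3.889e+05 Ω = 3.889e+05∠-90.0° Ω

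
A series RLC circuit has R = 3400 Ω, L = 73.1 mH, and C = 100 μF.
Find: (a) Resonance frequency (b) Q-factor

Step 1 — Resonance condition Im(Z)=0 gives ω₀ = 1/√(LC).
Step 2 — ω₀ = 1/√(0.0731·0.0001) = 369.9 rad/s.
Step 3 — f₀ = ω₀/(2π) = 58.87 Hz.
Step 4 — Series Q: Q = ω₀L/R = 369.9·0.0731/3400 = 0.007952.

(a) f₀ = 58.87 Hz  (b) Q = 0.007952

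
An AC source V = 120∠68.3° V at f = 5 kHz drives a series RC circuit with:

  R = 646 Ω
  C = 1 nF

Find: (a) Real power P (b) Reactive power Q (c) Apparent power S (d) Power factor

Step 1 — Angular frequency: ω = 2π·f = 2π·5000 = 3.142e+04 rad/s.
Step 2 — Component impedances:
  R: Z = R = 646 Ω
  C: Z = 1/(jωC) = -j/(ω·C) = 0 - j3.183e+04 Ω
Step 3 — Series combination: Z_total = R + C = 646 - j3.183e+04 Ω = 3.184e+04∠-88.8° Ω.
Step 4 — Source phasor: V = 120∠68.3° V = 44.37 + j111.5 V.
Step 5 — Current: I = V / Z = -0.003473 + j0.001464 A = 0.003769∠157.1° A.
Step 6 — Complex power: S = V·I* = 0.009177 - j0.4522 VA.
Step 7 — Real power: P = Re(S) = 0.009177 W.
Step 8 — Reactive power: Q = Im(S) = -0.4522 VAR.
Step 9 — Apparent power: |S| = 0.4523 VA.
Step 10 — Power factor: PF = P/|S| = 0.02029 (leading).

(a) P = 0.009177 W  (b) Q = -0.4522 VAR  (c) S = 0.4523 VA  (d) PF = 0.02029 (leading)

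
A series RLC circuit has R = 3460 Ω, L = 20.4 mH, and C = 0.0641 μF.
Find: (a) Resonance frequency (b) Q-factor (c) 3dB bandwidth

Step 1 — Resonance: ω₀ = 1/√(LC) = 1/√(0.0204·6.41e-08) = 2.765e+04 rad/s.
Step 2 — f₀ = ω₀/(2π) = 4401 Hz.
Step 3 — Series Q: Q = ω₀L/R = 2.765e+04·0.0204/3460 = 0.163.
Step 4 — Bandwidth: Δω = ω₀/Q = 1.696e+05 rad/s; BW = Δω/(2π) = 2.699e+04 Hz.

(a) f₀ = 4401 Hz  (b) Q = 0.163  (c) BW = 2.699e+04 Hz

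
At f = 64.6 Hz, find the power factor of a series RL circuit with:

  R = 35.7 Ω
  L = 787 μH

Step 1 — Angular frequency: ω = 2π·f = 2π·64.6 = 405.9 rad/s.
Step 2 — Component impedances:
  R: Z = R = 35.7 Ω
  L: Z = jωL = j·405.9·0.000787 = 0 + j0.3194 Ω
Step 3 — Series combination: Z_total = R + L = 35.7 + j0.3194 Ω = 35.7∠0.5° Ω.
Step 4 — Power factor: PF = cos(φ) = Re(Z)/|Z| = 35.7/35.7 = 1.
Step 5 — Type: Im(Z) = 0.3194 ⇒ lagging (phase φ = 0.5°).

PF = 1 (lagging, φ = 0.5°)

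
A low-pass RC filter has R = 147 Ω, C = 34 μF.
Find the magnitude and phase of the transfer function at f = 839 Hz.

Step 1 — Angular frequency: ω = 2π·839 = 5272 rad/s.
Step 2 — Transfer function: H(jω) = 1/(1 + jωRC).
Step 3 — Denominator: 1 + jωRC = 1 + j·5272·147·3.4e-05 = 1 + j26.35.
Step 4 — H = 0.001438 - j0.0379.
Step 5 — Magnitude: |H| = 0.03793 (-28.4 dB); phase: φ = -87.8°.

|H| = 0.03793 (-28.4 dB), φ = -87.8°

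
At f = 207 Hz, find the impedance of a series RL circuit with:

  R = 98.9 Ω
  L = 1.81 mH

Step 1 — Angular frequency: ω = 2π·f = 2π·207 = 1301 rad/s.
Step 2 — Component impedances:
  R: Z = R = 98.9 Ω
  L: Z = jωL = j·1301·0.00181 = 0 + j2.354 Ω
Step 3 — Series combination: Z_total = R + L = 98.9 + j2.354 Ω = 98.93∠1.4° Ω.

Z = 98.9 + j2.354 Ω = 98.93∠1.4° Ω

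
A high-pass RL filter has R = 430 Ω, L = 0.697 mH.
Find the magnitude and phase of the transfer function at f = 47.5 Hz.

Step 1 — Angular frequency: ω = 2π·47.5 = 298.5 rad/s.
Step 2 — Transfer function: H(jω) = jωL/(R + jωL).
Step 3 — Numerator jωL = j·0.208; denominator R + jωL = 430 + j0.208.
Step 4 — H = 2.34e-07 + j0.0004838.
Step 5 — Magnitude: |H| = 0.0004838 (-66.3 dB); phase: φ = 90.0°.

|H| = 0.0004838 (-66.3 dB), φ = 90.0°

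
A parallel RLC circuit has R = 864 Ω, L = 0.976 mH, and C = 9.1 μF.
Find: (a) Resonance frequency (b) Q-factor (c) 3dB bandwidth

Step 1 — Resonance: ω₀ = 1/√(LC) = 1/√(0.000976·9.1e-06) = 1.061e+04 rad/s.
Step 2 — f₀ = ω₀/(2π) = 1689 Hz.
Step 3 — Parallel Q: Q = R/(ω₀L) = 864/(1.061e+04·0.000976) = 83.43.
Step 4 — Bandwidth: Δω = ω₀/Q = 127.2 rad/s; BW = Δω/(2π) = 20.24 Hz.

(a) f₀ = 1689 Hz  (b) Q = 83.43  (c) BW = 20.24 Hz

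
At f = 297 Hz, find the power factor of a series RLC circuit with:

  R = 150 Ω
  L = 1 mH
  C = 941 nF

Step 1 — Angular frequency: ω = 2π·f = 2π·297 = 1866 rad/s.
Step 2 — Component impedances:
  R: Z = R = 150 Ω
  L: Z = jωL = j·1866·0.001 = 0 + j1.866 Ω
  C: Z = 1/(jωC) = -j/(ω·C) = 0 - j569.5 Ω
Step 3 — Series combination: Z_total = R + L + C = 150 - j567.6 Ω = 587.1∠-75.2° Ω.
Step 4 — Power factor: PF = cos(φ) = Re(Z)/|Z| = 150/587.1 = 0.2555.
Step 5 — Type: Im(Z) = -567.6 ⇒ leading (phase φ = -75.2°).

PF = 0.2555 (leading, φ = -75.2°)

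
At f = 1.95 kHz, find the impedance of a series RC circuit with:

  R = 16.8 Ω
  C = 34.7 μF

Step 1 — Angular frequency: ω = 2π·f = 2π·1950 = 1.225e+04 rad/s.
Step 2 — Component impedances:
  R: Z = R = 16.8 Ω
  C: Z = 1/(jωC) = -j/(ω·C) = 0 - j2.352 Ω
Step 3 — Series combination: Z_total = R + C = 16.8 - j2.352 Ω = 16.96∠-8.0° Ω.

Z = 16.8 - j2.352 Ω = 16.96∠-8.0° Ω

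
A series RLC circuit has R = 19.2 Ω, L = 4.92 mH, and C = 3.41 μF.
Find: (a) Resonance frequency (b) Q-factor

Step 1 — Resonance condition Im(Z)=0 gives ω₀ = 1/√(LC).
Step 2 — ω₀ = 1/√(0.00492·3.41e-06) = 7720 rad/s.
Step 3 — f₀ = ω₀/(2π) = 1229 Hz.
Step 4 — Series Q: Q = ω₀L/R = 7720·0.00492/19.2 = 1.978.

(a) f₀ = 1229 Hz  (b) Q = 1.978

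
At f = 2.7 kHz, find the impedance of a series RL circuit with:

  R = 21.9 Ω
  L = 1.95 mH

Step 1 — Angular frequency: ω = 2π·f = 2π·2700 = 1.696e+04 rad/s.
Step 2 — Component impedances:
  R: Z = R = 21.9 Ω
  L: Z = jωL = j·1.696e+04·0.00195 = 0 + j33.08 Ω
Step 3 — Series combination: Z_total = R + L = 21.9 + j33.08 Ω = 39.67∠56.5° Ω.

Z = 21.9 + j33.08 Ω = 39.67∠56.5° Ω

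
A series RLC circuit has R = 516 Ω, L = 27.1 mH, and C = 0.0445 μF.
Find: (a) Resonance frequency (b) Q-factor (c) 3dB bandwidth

Step 1 — Resonance: ω₀ = 1/√(LC) = 1/√(0.0271·4.45e-08) = 2.88e+04 rad/s.
Step 2 — f₀ = ω₀/(2π) = 4583 Hz.
Step 3 — Series Q: Q = ω₀L/R = 2.88e+04·0.0271/516 = 1.512.
Step 4 — Bandwidth: Δω = ω₀/Q = 1.904e+04 rad/s; BW = Δω/(2π) = 3030 Hz.

(a) f₀ = 4583 Hz  (b) Q = 1.512  (c) BW = 3030 Hz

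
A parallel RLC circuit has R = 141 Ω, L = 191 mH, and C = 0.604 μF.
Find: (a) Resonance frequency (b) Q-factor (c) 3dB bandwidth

Step 1 — Resonance: ω₀ = 1/√(LC) = 1/√(0.191·6.04e-07) = 2944 rad/s.
Step 2 — f₀ = ω₀/(2π) = 468.6 Hz.
Step 3 — Parallel Q: Q = R/(ω₀L) = 141/(2944·0.191) = 0.2507.
Step 4 — Bandwidth: Δω = ω₀/Q = 1.174e+04 rad/s; BW = Δω/(2π) = 1869 Hz.

(a) f₀ = 468.6 Hz  (b) Q = 0.2507  (c) BW = 1869 Hz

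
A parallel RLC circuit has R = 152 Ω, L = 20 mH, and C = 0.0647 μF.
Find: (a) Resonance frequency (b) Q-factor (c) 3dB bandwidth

Step 1 — Resonance: ω₀ = 1/√(LC) = 1/√(0.02·6.47e-08) = 2.78e+04 rad/s.
Step 2 — f₀ = ω₀/(2π) = 4424 Hz.
Step 3 — Parallel Q: Q = R/(ω₀L) = 152/(2.78e+04·0.02) = 0.2734.
Step 4 — Bandwidth: Δω = ω₀/Q = 1.017e+05 rad/s; BW = Δω/(2π) = 1.618e+04 Hz.

(a) f₀ = 4424 Hz  (b) Q = 0.2734  (c) BW = 1.618e+04 Hz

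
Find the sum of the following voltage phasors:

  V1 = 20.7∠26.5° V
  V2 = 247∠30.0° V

Step 1 — Convert each phasor to rectangular form:
  V1 = 20.7·(cos(26.5°) + j·sin(26.5°)) = 18.53 + j9.236 V
  V2 = 247·(cos(30.0°) + j·sin(30.0°)) = 213.9 + j123.5 V
Step 2 — Sum components: V_total = 232.4 + j132.7 V.
Step 3 — Convert to polar: |V_total| = 267.7 V, ∠V_total = 29.7°.

V_total = 267.7∠29.7° V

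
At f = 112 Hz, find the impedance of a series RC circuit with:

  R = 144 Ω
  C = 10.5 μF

Step 1 — Angular frequency: ω = 2π·f = 2π·112 = 703.7 rad/s.
Step 2 — Component impedances:
  R: Z = R = 144 Ω
  C: Z = 1/(jωC) = -j/(ω·C) = 0 - j135.3 Ω
Step 3 — Series combination: Z_total = R + C = 144 - j135.3 Ω = 197.6∠-43.2° Ω.

Z = 144 - j135.3 Ω = 197.6∠-43.2° Ω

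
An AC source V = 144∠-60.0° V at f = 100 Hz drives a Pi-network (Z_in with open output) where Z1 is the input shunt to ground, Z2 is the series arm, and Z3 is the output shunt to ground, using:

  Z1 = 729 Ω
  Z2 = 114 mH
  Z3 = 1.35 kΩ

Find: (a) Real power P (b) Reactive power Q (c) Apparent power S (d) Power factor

Step 1 — Angular frequency: ω = 2π·f = 2π·100 = 628.3 rad/s.
Step 2 — Component impedances:
  Z1: Z = R = 729 Ω
  Z2: Z = jωL = j·628.3·0.114 = 0 + j71.63 Ω
  Z3: Z = R = 1350 Ω
Step 3 — With open output, the series arm Z2 and the output shunt Z3 appear in series to ground: Z2 + Z3 = 1350 + j71.63 Ω.
Step 4 — Parallel with input shunt Z1: Z_in = Z1 || (Z2 + Z3) = 473.7 + j8.797 Ω = 473.8∠1.1° Ω.
Step 5 — Source phasor: V = 144∠-60.0° V = 72 - j124.7 V.
Step 6 — Current: I = V / Z = 0.1471 - j0.266 A = 0.304∠-61.1° A.
Step 7 — Complex power: S = V·I* = 43.76 + j0.8127 VA.
Step 8 — Real power: P = Re(S) = 43.76 W.
Step 9 — Reactive power: Q = Im(S) = 0.8127 VAR.
Step 10 — Apparent power: |S| = 43.77 VA.
Step 11 — Power factor: PF = P/|S| = 0.9998 (lagging).

(a) P = 43.76 W  (b) Q = 0.8127 VAR  (c) S = 43.77 VA  (d) PF = 0.9998 (lagging)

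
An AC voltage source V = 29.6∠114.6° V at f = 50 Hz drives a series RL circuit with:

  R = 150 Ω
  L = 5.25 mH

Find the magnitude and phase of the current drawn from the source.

Step 1 — Angular frequency: ω = 2π·f = 2π·50 = 314.2 rad/s.
Step 2 — Component impedances:
  R: Z = R = 150 Ω
  L: Z = jωL = j·314.2·0.00525 = 0 + j1.649 Ω
Step 3 — Series combination: Z_total = R + L = 150 + j1.649 Ω = 150∠0.6° Ω.
Step 4 — Source phasor: V = 29.6∠114.6° V = -12.32 + j26.91 V.
Step 5 — Ohm's law: I = V / Z_total = (-12.32 + j26.91) / (150 + j1.649) = -0.08016 + j0.1803 A.
Step 6 — Convert to polar: |I| = 0.1973 A, ∠I = 114.0°.

I = 0.1973∠114.0° A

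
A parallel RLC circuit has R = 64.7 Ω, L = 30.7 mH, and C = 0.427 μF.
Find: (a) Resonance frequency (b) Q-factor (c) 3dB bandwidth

Step 1 — Resonance: ω₀ = 1/√(LC) = 1/√(0.0307·4.27e-07) = 8734 rad/s.
Step 2 — f₀ = ω₀/(2π) = 1390 Hz.
Step 3 — Parallel Q: Q = R/(ω₀L) = 64.7/(8734·0.0307) = 0.2413.
Step 4 — Bandwidth: Δω = ω₀/Q = 3.62e+04 rad/s; BW = Δω/(2π) = 5761 Hz.

(a) f₀ = 1390 Hz  (b) Q = 0.2413  (c) BW = 5761 Hz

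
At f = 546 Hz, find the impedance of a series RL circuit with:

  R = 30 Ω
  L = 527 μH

Step 1 — Angular frequency: ω = 2π·f = 2π·546 = 3431 rad/s.
Step 2 — Component impedances:
  R: Z = R = 30 Ω
  L: Z = jωL = j·3431·0.000527 = 0 + j1.808 Ω
Step 3 — Series combination: Z_total = R + L = 30 + j1.808 Ω = 30.05∠3.4° Ω.

Z = 30 + j1.808 Ω = 30.05∠3.4° Ω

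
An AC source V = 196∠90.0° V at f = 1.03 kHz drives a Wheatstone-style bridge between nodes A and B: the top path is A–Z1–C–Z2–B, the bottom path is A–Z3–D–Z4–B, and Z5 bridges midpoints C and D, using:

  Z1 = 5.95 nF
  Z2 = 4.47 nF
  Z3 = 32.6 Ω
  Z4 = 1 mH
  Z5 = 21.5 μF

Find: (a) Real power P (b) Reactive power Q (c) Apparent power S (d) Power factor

Step 1 — Angular frequency: ω = 2π·f = 2π·1030 = 6472 rad/s.
Step 2 — Component impedances:
  Z1: Z = 1/(jωC) = -j/(ω·C) = 0 - j2.597e+04 Ω
  Z2: Z = 1/(jωC) = -j/(ω·C) = 0 - j3.457e+04 Ω
  Z3: Z = R = 32.6 Ω
  Z4: Z = jωL = j·6472·0.001 = 0 + j6.472 Ω
  Z5: Z = 1/(jωC) = -j/(ω·C) = 0 - j7.187 Ω
Step 3 — Bridge requires nodal analysis (the Z5 bridge couples midpoints C and D, so the two paths cannot be reduced to a simple series/parallel combination). Setting node B to ground and injecting 1 A at node A, the 3-node admittance system at A, C, D solves to V_A = Z_AB = 32.6 + j6.432 Ω = 33.23∠11.2° Ω.
Step 4 — Source phasor: V = 196∠90.0° V = 0 + j196 V.
Step 5 — Current: I = V / Z = 1.142 + j5.787 A = 5.899∠78.8° A.
Step 6 — Complex power: S = V·I* = 1134 + j223.8 VA.
Step 7 — Real power: P = Re(S) = 1134 W.
Step 8 — Reactive power: Q = Im(S) = 223.8 VAR.
Step 9 — Apparent power: |S| = 1156 VA.
Step 10 — Power factor: PF = P/|S| = 0.9811 (lagging).

(a) P = 1134 W  (b) Q = 223.8 VAR  (c) S = 1156 VA  (d) PF = 0.9811 (lagging)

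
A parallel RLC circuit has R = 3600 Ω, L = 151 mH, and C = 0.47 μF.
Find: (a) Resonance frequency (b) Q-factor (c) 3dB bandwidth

Step 1 — Resonance: ω₀ = 1/√(LC) = 1/√(0.151·4.7e-07) = 3754 rad/s.
Step 2 — f₀ = ω₀/(2π) = 597.4 Hz.
Step 3 — Parallel Q: Q = R/(ω₀L) = 3600/(3754·0.151) = 6.351.
Step 4 — Bandwidth: Δω = ω₀/Q = 591 rad/s; BW = Δω/(2π) = 94.06 Hz.

(a) f₀ = 597.4 Hz  (b) Q = 6.351  (c) BW = 94.06 Hz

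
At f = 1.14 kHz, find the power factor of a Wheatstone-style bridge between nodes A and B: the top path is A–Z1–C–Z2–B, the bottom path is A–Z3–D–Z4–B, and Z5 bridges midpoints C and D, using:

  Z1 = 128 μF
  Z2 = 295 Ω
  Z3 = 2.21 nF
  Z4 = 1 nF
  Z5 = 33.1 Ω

Step 1 — Angular frequency: ω = 2π·f = 2π·1140 = 7163 rad/s.
Step 2 — Component impedances:
  Z1: Z = 1/(jωC) = -j/(ω·C) = 0 - j1.091 Ω
  Z2: Z = R = 295 Ω
  Z3: Z = 1/(jωC) = -j/(ω·C) = 0 - j6.317e+04 Ω
  Z4: Z = 1/(jωC) = -j/(ω·C) = 0 - j1.396e+05 Ω
  Z5: Z = R = 33.1 Ω
Step 3 — Bridge requires nodal analysis (the Z5 bridge couples midpoints C and D, so the two paths cannot be reduced to a simple series/parallel combination). Setting node B to ground and injecting 1 A at node A, the 3-node admittance system at A, C, D solves to V_A = Z_AB = 295 - j1.714 Ω = 295∠-0.3° Ω.
Step 4 — Power factor: PF = cos(φ) = Re(Z)/|Z| = 295/295 = 1.
Step 5 — Type: Im(Z) = -1.714 ⇒ leading (phase φ = -0.3°).

PF = 1 (leading, φ = -0.3°)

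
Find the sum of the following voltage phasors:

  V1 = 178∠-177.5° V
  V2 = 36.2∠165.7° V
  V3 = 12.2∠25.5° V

Step 1 — Convert each phasor to rectangular form:
  V1 = 178·(cos(-177.5°) + j·sin(-177.5°)) = -177.8 - j7.764 V
  V2 = 36.2·(cos(165.7°) + j·sin(165.7°)) = -35.08 + j8.941 V
  V3 = 12.2·(cos(25.5°) + j·sin(25.5°)) = 11.01 + j5.252 V
Step 2 — Sum components: V_total = -201.9 + j6.429 V.
Step 3 — Convert to polar: |V_total| = 202 V, ∠V_total = 178.2°.

V_total = 202∠178.2° V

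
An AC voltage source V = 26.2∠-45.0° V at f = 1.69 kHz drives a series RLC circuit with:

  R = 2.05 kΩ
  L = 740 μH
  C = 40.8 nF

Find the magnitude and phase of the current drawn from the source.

Step 1 — Angular frequency: ω = 2π·f = 2π·1690 = 1.062e+04 rad/s.
Step 2 — Component impedances:
  R: Z = R = 2050 Ω
  L: Z = jωL = j·1.062e+04·0.00074 = 0 + j7.858 Ω
  C: Z = 1/(jωC) = -j/(ω·C) = 0 - j2308 Ω
Step 3 — Series combination: Z_total = R + L + C = 2050 - j2300 Ω = 3081∠-48.3° Ω.
Step 4 — Source phasor: V = 26.2∠-45.0° V = 18.53 - j18.53 V.
Step 5 — Ohm's law: I = V / Z_total = (18.53 - j18.53) / (2050 - j2300) = 0.008489 + j0.0004885 A.
Step 6 — Convert to polar: |I| = 0.008503 A, ∠I = 3.3°.

I = 0.008503∠3.3° A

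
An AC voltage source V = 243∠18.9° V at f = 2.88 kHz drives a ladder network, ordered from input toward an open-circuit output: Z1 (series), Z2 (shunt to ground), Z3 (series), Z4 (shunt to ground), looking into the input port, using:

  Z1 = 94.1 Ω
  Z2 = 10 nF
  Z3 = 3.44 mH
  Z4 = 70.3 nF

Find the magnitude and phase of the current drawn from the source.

Step 1 — Angular frequency: ω = 2π·f = 2π·2880 = 1.81e+04 rad/s.
Step 2 — Component impedances:
  Z1: Z = R = 94.1 Ω
  Z2: Z = 1/(jωC) = -j/(ω·C) = 0 - j5526 Ω
  Z3: Z = jωL = j·1.81e+04·0.00344 = 0 + j62.25 Ω
  Z4: Z = 1/(jωC) = -j/(ω·C) = 0 - j786.1 Ω
Step 3 — Ladder network (open output): work backward from the far end, alternating series and parallel combinations. Z_in = 94.1 - j640 Ω = 646.9∠-81.6° Ω.
Step 4 — Source phasor: V = 243∠18.9° V = 229.9 + j78.71 V.
Step 5 — Ohm's law: I = V / Z_total = (229.9 + j78.71) / (94.1 - j640) = -0.06869 + j0.3693 A.
Step 6 — Convert to polar: |I| = 0.3756 A, ∠I = 100.5°.

I = 0.3756∠100.5° A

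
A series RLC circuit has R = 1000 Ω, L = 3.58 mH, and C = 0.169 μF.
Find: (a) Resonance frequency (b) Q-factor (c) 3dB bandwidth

Step 1 — Resonance: ω₀ = 1/√(LC) = 1/√(0.00358·1.69e-07) = 4.066e+04 rad/s.
Step 2 — f₀ = ω₀/(2π) = 6470 Hz.
Step 3 — Series Q: Q = ω₀L/R = 4.066e+04·0.00358/1000 = 0.1455.
Step 4 — Bandwidth: Δω = ω₀/Q = 2.793e+05 rad/s; BW = Δω/(2π) = 4.446e+04 Hz.

(a) f₀ = 6470 Hz  (b) Q = 0.1455  (c) BW = 4.446e+04 Hz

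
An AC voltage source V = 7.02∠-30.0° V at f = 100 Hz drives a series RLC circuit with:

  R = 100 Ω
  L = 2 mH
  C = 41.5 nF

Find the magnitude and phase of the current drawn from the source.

Step 1 — Angular frequency: ω = 2π·f = 2π·100 = 628.3 rad/s.
Step 2 — Component impedances:
  R: Z = R = 100 Ω
  L: Z = jωL = j·628.3·0.002 = 0 + j1.257 Ω
  C: Z = 1/(jωC) = -j/(ω·C) = 0 - j3.835e+04 Ω
Step 3 — Series combination: Z_total = R + L + C = 100 - j3.835e+04 Ω = 3.835e+04∠-89.9° Ω.
Step 4 — Source phasor: V = 7.02∠-30.0° V = 6.079 - j3.51 V.
Step 5 — Ohm's law: I = V / Z_total = (6.079 - j3.51) / (100 - j3.835e+04) = 9.194e-05 + j0.0001583 A.
Step 6 — Convert to polar: |I| = 0.0001831 A, ∠I = 59.9°.

I = 0.0001831∠59.9° A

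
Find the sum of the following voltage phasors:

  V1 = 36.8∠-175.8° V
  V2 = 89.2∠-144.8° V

Step 1 — Convert each phasor to rectangular form:
  V1 = 36.8·(cos(-175.8°) + j·sin(-175.8°)) = -36.7 - j2.695 V
  V2 = 89.2·(cos(-144.8°) + j·sin(-144.8°)) = -72.89 - j51.42 V
Step 2 — Sum components: V_total = -109.6 - j54.11 V.
Step 3 — Convert to polar: |V_total| = 122.2 V, ∠V_total = -153.7°.

V_total = 122.2∠-153.7° V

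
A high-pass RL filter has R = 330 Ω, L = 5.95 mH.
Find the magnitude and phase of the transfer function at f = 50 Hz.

Step 1 — Angular frequency: ω = 2π·50 = 314.2 rad/s.
Step 2 — Transfer function: H(jω) = jωL/(R + jωL).
Step 3 — Numerator jωL = j·1.869; denominator R + jωL = 330 + j1.869.
Step 4 — H = 3.208e-05 + j0.005664.
Step 5 — Magnitude: |H| = 0.005664 (-44.9 dB); phase: φ = 89.7°.

|H| = 0.005664 (-44.9 dB), φ = 89.7°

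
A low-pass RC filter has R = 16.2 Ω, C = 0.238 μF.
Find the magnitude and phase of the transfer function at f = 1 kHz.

Step 1 — Angular frequency: ω = 2π·1000 = 6283 rad/s.
Step 2 — Transfer function: H(jω) = 1/(1 + jωRC).
Step 3 — Denominator: 1 + jωRC = 1 + j·6283·16.2·2.38e-07 = 1 + j0.02423.
Step 4 — H = 0.9994 - j0.02421.
Step 5 — Magnitude: |H| = 0.9997 (-0.0 dB); phase: φ = -1.4°.

|H| = 0.9997 (-0.0 dB), φ = -1.4°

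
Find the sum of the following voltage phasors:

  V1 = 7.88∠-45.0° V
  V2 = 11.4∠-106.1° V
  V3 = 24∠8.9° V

Step 1 — Convert each phasor to rectangular form:
  V1 = 7.88·(cos(-45.0°) + j·sin(-45.0°)) = 5.572 - j5.572 V
  V2 = 11.4·(cos(-106.1°) + j·sin(-106.1°)) = -3.161 - j10.95 V
  V3 = 24·(cos(8.9°) + j·sin(8.9°)) = 23.71 + j3.713 V
Step 2 — Sum components: V_total = 26.12 - j12.81 V.
Step 3 — Convert to polar: |V_total| = 29.09 V, ∠V_total = -26.1°.

V_total = 29.09∠-26.1° V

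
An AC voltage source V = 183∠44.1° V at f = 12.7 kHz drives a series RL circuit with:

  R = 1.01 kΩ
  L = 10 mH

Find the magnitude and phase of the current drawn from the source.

Step 1 — Angular frequency: ω = 2π·f = 2π·1.27e+04 = 7.98e+04 rad/s.
Step 2 — Component impedances:
  R: Z = R = 1010 Ω
  L: Z = jωL = j·7.98e+04·0.01 = 0 + j798 Ω
Step 3 — Series combination: Z_total = R + L = 1010 + j798 Ω = 1287∠38.3° Ω.
Step 4 — Source phasor: V = 183∠44.1° V = 131.4 + j127.4 V.
Step 5 — Ohm's law: I = V / Z_total = (131.4 + j127.4) / (1010 + j798) = 0.1414 + j0.01434 A.
Step 6 — Convert to polar: |I| = 0.1422 A, ∠I = 5.8°.

I = 0.1422∠5.8° A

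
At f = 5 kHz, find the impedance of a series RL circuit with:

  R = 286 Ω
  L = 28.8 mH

Step 1 — Angular frequency: ω = 2π·f = 2π·5000 = 3.142e+04 rad/s.
Step 2 — Component impedances:
  R: Z = R = 286 Ω
  L: Z = jωL = j·3.142e+04·0.0288 = 0 + j904.8 Ω
Step 3 — Series combination: Z_total = R + L = 286 + j904.8 Ω = 948.9∠72.5° Ω.

Z = 286 + j904.8 Ω = 948.9∠72.5° Ω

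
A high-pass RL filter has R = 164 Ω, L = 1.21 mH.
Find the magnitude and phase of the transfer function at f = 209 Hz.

Step 1 — Angular frequency: ω = 2π·209 = 1313 rad/s.
Step 2 — Transfer function: H(jω) = jωL/(R + jωL).
Step 3 — Numerator jωL = j·1.589; denominator R + jωL = 164 + j1.589.
Step 4 — H = 9.386e-05 + j0.009688.
Step 5 — Magnitude: |H| = 0.009688 (-40.3 dB); phase: φ = 89.4°.

|H| = 0.009688 (-40.3 dB), φ = 89.4°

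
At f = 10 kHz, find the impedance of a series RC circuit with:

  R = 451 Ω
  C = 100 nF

Step 1 — Angular frequency: ω = 2π·f = 2π·1e+04 = 6.283e+04 rad/s.
Step 2 — Component impedances:
  R: Z = R = 451 Ω
  C: Z = 1/(jωC) = -j/(ω·C) = 0 - j159.2 Ω
Step 3 — Series combination: Z_total = R + C = 451 - j159.2 Ω = 478.3∠-19.4° Ω.

Z = 451 - j159.2 Ω = 478.3∠-19.4° Ω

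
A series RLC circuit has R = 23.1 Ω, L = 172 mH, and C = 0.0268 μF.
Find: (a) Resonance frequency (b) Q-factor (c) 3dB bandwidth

Step 1 — Resonance: ω₀ = 1/√(LC) = 1/√(0.172·2.68e-08) = 1.473e+04 rad/s.
Step 2 — f₀ = ω₀/(2π) = 2344 Hz.
Step 3 — Series Q: Q = ω₀L/R = 1.473e+04·0.172/23.1 = 109.7.
Step 4 — Bandwidth: Δω = ω₀/Q = 134.3 rad/s; BW = Δω/(2π) = 21.37 Hz.

(a) f₀ = 2344 Hz  (b) Q = 109.7  (c) BW = 21.37 Hz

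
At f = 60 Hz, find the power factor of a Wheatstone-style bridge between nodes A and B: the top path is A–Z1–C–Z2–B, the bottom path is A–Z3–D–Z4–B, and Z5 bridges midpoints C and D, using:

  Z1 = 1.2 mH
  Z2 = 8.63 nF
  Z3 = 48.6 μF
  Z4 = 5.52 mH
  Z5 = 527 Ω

Step 1 — Angular frequency: ω = 2π·f = 2π·60 = 377 rad/s.
Step 2 — Component impedances:
  Z1: Z = jωL = j·377·0.0012 = 0 + j0.4524 Ω
  Z2: Z = 1/(jωC) = -j/(ω·C) = 0 - j3.074e+05 Ω
  Z3: Z = 1/(jωC) = -j/(ω·C) = 0 - j54.58 Ω
  Z4: Z = jωL = j·377·0.00552 = 0 + j2.081 Ω
  Z5: Z = R = 527 Ω
Step 3 — Bridge requires nodal analysis (the Z5 bridge couples midpoints C and D, so the two paths cannot be reduced to a simple series/parallel combination). Setting node B to ground and injecting 1 A at node A, the 3-node admittance system at A, C, D solves to V_A = Z_AB = 5.592 - j51.92 Ω = 52.22∠-83.9° Ω.
Step 4 — Power factor: PF = cos(φ) = Re(Z)/|Z| = 5.592/52.22 = 0.1071.
Step 5 — Type: Im(Z) = -51.92 ⇒ leading (phase φ = -83.9°).

PF = 0.1071 (leading, φ = -83.9°)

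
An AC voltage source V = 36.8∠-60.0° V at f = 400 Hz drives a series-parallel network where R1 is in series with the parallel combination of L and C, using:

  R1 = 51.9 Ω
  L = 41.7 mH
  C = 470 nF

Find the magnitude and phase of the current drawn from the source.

Step 1 — Angular frequency: ω = 2π·f = 2π·400 = 2513 rad/s.
Step 2 — Component impedances:
  R1: Z = R = 51.9 Ω
  L: Z = jωL = j·2513·0.0417 = 0 + j104.8 Ω
  C: Z = 1/(jωC) = -j/(ω·C) = 0 - j846.6 Ω
Step 3 — Parallel branch: L || C = 1/(1/L + 1/C) = 0 + j119.6 Ω.
Step 4 — Series with R1: Z_total = R1 + (L || C) = 51.9 + j119.6 Ω = 130.4∠66.5° Ω.
Step 5 — Source phasor: V = 36.8∠-60.0° V = 18.4 - j31.87 V.
Step 6 — Ohm's law: I = V / Z_total = (18.4 - j31.87) / (51.9 + j119.6) = -0.1681 - j0.2268 A.
Step 7 — Convert to polar: |I| = 0.2822 A, ∠I = -126.5°.

I = 0.2822∠-126.5° A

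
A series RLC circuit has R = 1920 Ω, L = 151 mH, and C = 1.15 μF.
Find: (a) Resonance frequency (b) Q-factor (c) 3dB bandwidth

Step 1 — Resonance: ω₀ = 1/√(LC) = 1/√(0.151·1.15e-06) = 2400 rad/s.
Step 2 — f₀ = ω₀/(2π) = 381.9 Hz.
Step 3 — Series Q: Q = ω₀L/R = 2400·0.151/1920 = 0.1887.
Step 4 — Bandwidth: Δω = ω₀/Q = 1.272e+04 rad/s; BW = Δω/(2π) = 2024 Hz.

(a) f₀ = 381.9 Hz  (b) Q = 0.1887  (c) BW = 2024 Hz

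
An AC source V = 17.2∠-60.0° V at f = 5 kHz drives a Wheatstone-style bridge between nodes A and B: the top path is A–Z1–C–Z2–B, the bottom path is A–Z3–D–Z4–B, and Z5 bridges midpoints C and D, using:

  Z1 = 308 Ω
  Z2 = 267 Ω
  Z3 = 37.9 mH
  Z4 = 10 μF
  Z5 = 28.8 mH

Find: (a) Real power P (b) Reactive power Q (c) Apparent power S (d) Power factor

Step 1 — Angular frequency: ω = 2π·f = 2π·5000 = 3.142e+04 rad/s.
Step 2 — Component impedances:
  Z1: Z = R = 308 Ω
  Z2: Z = R = 267 Ω
  Z3: Z = jωL = j·3.142e+04·0.0379 = 0 + j1191 Ω
  Z4: Z = 1/(jωC) = -j/(ω·C) = 0 - j3.183 Ω
  Z5: Z = jωL = j·3.142e+04·0.0288 = 0 + j904.8 Ω
Step 3 — Bridge requires nodal analysis (the Z5 bridge couples midpoints C and D, so the two paths cannot be reduced to a simple series/parallel combination). Setting node B to ground and injecting 1 A at node A, the 3-node admittance system at A, C, D solves to V_A = Z_AB = 411.4 + j249.6 Ω = 481.2∠31.3° Ω.
Step 4 — Source phasor: V = 17.2∠-60.0° V = 8.6 - j14.9 V.
Step 5 — Current: I = V / Z = -0.0007806 - j0.03573 A = 0.03574∠-91.3° A.
Step 6 — Complex power: S = V·I* = 0.5256 + j0.3189 VA.
Step 7 — Real power: P = Re(S) = 0.5256 W.
Step 8 — Reactive power: Q = Im(S) = 0.3189 VAR.
Step 9 — Apparent power: |S| = 0.6148 VA.
Step 10 — Power factor: PF = P/|S| = 0.8549 (lagging).

(a) P = 0.5256 W  (b) Q = 0.3189 VAR  (c) S = 0.6148 VA  (d) PF = 0.8549 (lagging)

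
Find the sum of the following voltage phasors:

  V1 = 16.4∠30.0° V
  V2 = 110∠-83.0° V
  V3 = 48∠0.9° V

Step 1 — Convert each phasor to rectangular form:
  V1 = 16.4·(cos(30.0°) + j·sin(30.0°)) = 14.2 + j8.2 V
  V2 = 110·(cos(-83.0°) + j·sin(-83.0°)) = 13.41 - j109.2 V
  V3 = 48·(cos(0.9°) + j·sin(0.9°)) = 47.99 + j0.754 V
Step 2 — Sum components: V_total = 75.6 - j100.2 V.
Step 3 — Convert to polar: |V_total| = 125.5 V, ∠V_total = -53.0°.

V_total = 125.5∠-53.0° V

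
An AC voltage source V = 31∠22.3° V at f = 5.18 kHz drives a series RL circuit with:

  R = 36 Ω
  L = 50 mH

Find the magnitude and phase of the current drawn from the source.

Step 1 — Angular frequency: ω = 2π·f = 2π·5180 = 3.255e+04 rad/s.
Step 2 — Component impedances:
  R: Z = R = 36 Ω
  L: Z = jωL = j·3.255e+04·0.05 = 0 + j1627 Ω
Step 3 — Series combination: Z_total = R + L = 36 + j1627 Ω = 1628∠88.7° Ω.
Step 4 — Source phasor: V = 31∠22.3° V = 28.68 + j11.76 V.
Step 5 — Ohm's law: I = V / Z_total = (28.68 + j11.76) / (36 + j1627) = 0.007615 - j0.01746 A.
Step 6 — Convert to polar: |I| = 0.01904 A, ∠I = -66.4°.

I = 0.01904∠-66.4° A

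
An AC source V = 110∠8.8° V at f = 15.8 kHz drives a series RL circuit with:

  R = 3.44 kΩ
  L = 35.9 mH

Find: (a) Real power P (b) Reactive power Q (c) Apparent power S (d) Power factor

Step 1 — Angular frequency: ω = 2π·f = 2π·1.58e+04 = 9.927e+04 rad/s.
Step 2 — Component impedances:
  R: Z = R = 3440 Ω
  L: Z = jωL = j·9.927e+04·0.0359 = 0 + j3564 Ω
Step 3 — Series combination: Z_total = R + L = 3440 + j3564 Ω = 4953∠46.0° Ω.
Step 4 — Source phasor: V = 110∠8.8° V = 108.7 + j16.83 V.
Step 5 — Current: I = V / Z = 0.01769 - j0.01343 A = 0.02221∠-37.2° A.
Step 6 — Complex power: S = V·I* = 1.696 + j1.758 VA.
Step 7 — Real power: P = Re(S) = 1.696 W.
Step 8 — Reactive power: Q = Im(S) = 1.758 VAR.
Step 9 — Apparent power: |S| = 2.443 VA.
Step 10 — Power factor: PF = P/|S| = 0.6945 (lagging).

(a) P = 1.696 W  (b) Q = 1.758 VAR  (c) S = 2.443 VA  (d) PF = 0.6945 (lagging)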